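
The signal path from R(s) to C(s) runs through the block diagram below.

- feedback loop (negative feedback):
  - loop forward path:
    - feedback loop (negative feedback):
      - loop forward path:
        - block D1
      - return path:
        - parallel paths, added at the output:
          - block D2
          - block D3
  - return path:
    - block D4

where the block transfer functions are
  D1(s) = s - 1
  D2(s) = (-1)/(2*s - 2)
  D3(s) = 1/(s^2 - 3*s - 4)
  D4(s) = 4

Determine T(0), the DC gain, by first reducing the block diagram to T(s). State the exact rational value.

(1) add D2, D3 (parallel) -> (-s^2 + 5*s + 2)/(2*s^3 - 8*s^2 - 2*s + 8)
(2) apply the feedback formula to D1, (D2+D3) -> (2*s^3 - 8*s^2 - 2*s + 8)/(s^2 - s - 6)
(3) apply the feedback formula to [D1/(1+D1*(D2+D3))], D4 -> (2*s^3 - 8*s^2 - 2*s + 8)/(8*s^3 - 31*s^2 - 9*s + 26)
Evaluating the step-3 result (the overall T(s)) at s = 0 gives T(0) = 8/26 = 4/13.

Answer: 4/13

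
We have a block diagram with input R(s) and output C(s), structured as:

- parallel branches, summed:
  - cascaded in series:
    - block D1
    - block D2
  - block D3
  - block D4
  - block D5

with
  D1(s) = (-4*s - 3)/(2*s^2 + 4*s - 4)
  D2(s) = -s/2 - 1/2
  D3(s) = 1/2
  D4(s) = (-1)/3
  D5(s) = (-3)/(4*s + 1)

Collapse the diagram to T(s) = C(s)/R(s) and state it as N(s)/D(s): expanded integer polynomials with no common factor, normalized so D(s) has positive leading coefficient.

1. reduce the series chain D1, D2: (4*s^2 + 7*s + 3)/(4*s^2 + 8*s - 8)
2. sum the parallel branches (D1*D2), D3, D4, D5: this yields T(s), and no further normalization is needed

Hence the answer: (56*s^3 + 78*s^2 - 27*s + 77)/(48*s^3 + 108*s^2 - 72*s - 24)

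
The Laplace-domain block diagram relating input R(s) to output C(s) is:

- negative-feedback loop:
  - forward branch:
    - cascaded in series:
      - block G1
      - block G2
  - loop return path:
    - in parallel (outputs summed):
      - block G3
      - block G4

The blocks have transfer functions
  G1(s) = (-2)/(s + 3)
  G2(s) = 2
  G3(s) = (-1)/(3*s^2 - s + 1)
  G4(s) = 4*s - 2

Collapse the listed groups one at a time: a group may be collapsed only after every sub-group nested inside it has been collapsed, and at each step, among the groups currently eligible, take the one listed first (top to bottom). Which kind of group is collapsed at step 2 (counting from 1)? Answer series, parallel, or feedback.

Step 1 - combine G1, G2 in series
Step 2 - sum the parallel branches G3, G4
Step 3 - apply the feedback formula to (G1*G2), (G3+G4)
The group at step 2 is a parallel group.

Final answer: parallel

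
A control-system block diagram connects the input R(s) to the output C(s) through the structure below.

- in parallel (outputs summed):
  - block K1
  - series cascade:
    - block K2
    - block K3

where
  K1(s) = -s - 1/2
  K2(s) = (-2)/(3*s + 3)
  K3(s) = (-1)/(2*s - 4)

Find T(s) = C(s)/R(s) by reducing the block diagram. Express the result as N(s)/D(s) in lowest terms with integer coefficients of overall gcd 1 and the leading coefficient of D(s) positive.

Answer: (-6*s^3 + 3*s^2 + 15*s + 8)/(6*s^2 - 6*s - 12)

Working:
Step 1 - series reduction of K2, K3 = 1/(3*s^2 - 3*s - 6)
Step 2 - combine K1, (K2*K3) in parallel; the result is T(s) itself (integer coefficients, no common factor, positive leading denominator coefficient)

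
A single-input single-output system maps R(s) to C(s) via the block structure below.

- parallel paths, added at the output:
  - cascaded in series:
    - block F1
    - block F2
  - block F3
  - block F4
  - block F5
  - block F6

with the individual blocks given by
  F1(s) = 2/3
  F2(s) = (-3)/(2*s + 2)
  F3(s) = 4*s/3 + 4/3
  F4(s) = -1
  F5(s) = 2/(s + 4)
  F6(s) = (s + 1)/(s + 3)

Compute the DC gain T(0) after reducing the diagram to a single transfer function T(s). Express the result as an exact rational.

The answer is 1/6.

Reasoning:
(1) cascade F1, F2 -> (-1)/(s + 1)
(2) combine (F1*F2), F3, F4, F5, F6 in parallel -> (4*s^4 + 36*s^3 + 105*s^2 + 97*s + 6)/(3*s^3 + 24*s^2 + 57*s + 36)
That last expression is T(s); at s = 0 only the constant terms survive, so T(0) = 6/36 = 1/6.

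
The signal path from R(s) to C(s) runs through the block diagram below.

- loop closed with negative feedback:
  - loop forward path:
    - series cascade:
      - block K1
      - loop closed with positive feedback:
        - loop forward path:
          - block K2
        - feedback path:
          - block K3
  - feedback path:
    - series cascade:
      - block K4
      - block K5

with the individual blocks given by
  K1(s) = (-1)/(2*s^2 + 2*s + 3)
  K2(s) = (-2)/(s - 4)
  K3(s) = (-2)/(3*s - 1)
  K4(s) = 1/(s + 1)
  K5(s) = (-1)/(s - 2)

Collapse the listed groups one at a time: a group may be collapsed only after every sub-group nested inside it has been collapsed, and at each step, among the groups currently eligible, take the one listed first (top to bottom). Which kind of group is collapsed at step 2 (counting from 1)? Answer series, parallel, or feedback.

Reducing step by step:

1. close the feedback loop around K2, K3
2. combine K1, [K2/(1-K2*K3)] in series
3. cascade K4, K5
4. apply the feedback formula to (K1*[K2/(1-K2*K3)]), (K4*K5)
So the answer for step 2 is series.

Answer: series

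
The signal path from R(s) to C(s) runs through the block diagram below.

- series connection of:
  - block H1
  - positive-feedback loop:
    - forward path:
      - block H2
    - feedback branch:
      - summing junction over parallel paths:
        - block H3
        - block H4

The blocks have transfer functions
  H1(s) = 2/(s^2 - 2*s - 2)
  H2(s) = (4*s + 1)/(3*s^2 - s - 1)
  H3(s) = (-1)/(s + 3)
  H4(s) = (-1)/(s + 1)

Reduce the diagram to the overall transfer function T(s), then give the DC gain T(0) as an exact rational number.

1. sum the parallel branches H3, H4 -> (-2*s - 4)/(s^2 + 4*s + 3)
2. apply the feedback formula to H2, (H3+H4) -> (4*s^3 + 17*s^2 + 16*s + 3)/(3*s^4 + 11*s^3 + 12*s^2 + 11*s + 1)
3. series reduction of H1, [H2/(1-H2*(H3+H4))] -> (8*s^3 + 34*s^2 + 32*s + 6)/(3*s^6 + 5*s^5 - 16*s^4 - 35*s^3 - 45*s^2 - 24*s - 2)
Evaluating the step-3 result (the overall T(s)) at s = 0 gives T(0) = 6/(-2) = -3.

Final answer: -3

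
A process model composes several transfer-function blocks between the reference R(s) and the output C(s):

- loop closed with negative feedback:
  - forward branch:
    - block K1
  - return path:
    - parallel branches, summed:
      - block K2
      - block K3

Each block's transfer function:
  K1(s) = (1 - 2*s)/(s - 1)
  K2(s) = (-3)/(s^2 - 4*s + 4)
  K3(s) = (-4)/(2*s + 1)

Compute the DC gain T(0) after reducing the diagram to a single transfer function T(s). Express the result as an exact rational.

1. sum the parallel branches K2, K3: (-4*s^2 + 10*s - 19)/(2*s^3 - 7*s^2 + 4*s + 4)
2. collapse the loop (K1 forward, (K2+K3) return): (-4*s^4 + 16*s^3 - 15*s^2 - 4*s + 4)/(2*s^4 - s^3 - 13*s^2 + 48*s - 23)
Evaluating the step-2 result (the overall T(s)) at s = 0 gives T(0) = 4/(-23) = -4/23.

Hence the answer: -4/23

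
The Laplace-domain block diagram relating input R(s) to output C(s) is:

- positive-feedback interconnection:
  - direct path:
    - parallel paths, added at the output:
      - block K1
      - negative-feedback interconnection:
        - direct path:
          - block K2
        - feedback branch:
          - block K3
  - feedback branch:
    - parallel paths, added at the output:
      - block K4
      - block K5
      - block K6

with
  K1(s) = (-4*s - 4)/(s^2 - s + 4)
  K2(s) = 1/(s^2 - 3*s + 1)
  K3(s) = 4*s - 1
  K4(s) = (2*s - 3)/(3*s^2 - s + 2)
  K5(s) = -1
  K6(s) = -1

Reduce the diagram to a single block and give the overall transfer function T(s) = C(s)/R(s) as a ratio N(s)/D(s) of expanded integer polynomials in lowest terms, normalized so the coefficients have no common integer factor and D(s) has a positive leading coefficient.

The answer is (-12*s^5 - 17*s^4 - 16*s^3 + 3*s^2 - 14*s + 8)/(3*s^6 - 25*s^5 - 15*s^4 - 21*s^3 - 3*s^2 - 43*s + 28).

Reasoning:
(1) apply the feedback formula to K2, K3: 1/(s^2 + s)
(2) reduce the parallel group K1, [K2/(1+K2*K3)]: (-4*s^3 - 7*s^2 - 5*s + 4)/(s^4 + 3*s^2 + 4*s)
(3) parallel reduction of K4, K5, K6: (-6*s^2 + 4*s - 7)/(3*s^2 - s + 2)
(4) apply the feedback formula to (K1+[K2/(1+K2*K3)]), (K4+K5+K6), which is the overall transfer function T(s) = C(s)/R(s) in lowest terms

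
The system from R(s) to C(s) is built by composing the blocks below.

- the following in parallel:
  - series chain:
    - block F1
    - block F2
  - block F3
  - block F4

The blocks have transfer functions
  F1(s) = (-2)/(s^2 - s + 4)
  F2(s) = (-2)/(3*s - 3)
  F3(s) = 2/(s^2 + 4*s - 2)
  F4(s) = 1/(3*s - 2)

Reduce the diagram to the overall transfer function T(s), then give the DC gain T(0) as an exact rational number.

Step 1. reduce the series chain F1, F2; result 4/(3*s^3 - 6*s^2 + 15*s - 12)
Step 2. sum the parallel branches (F1*F2), F3, F4; result (3*s^5 + 24*s^4 - 51*s^3 + 214*s^2 - 266*s + 88)/(9*s^6 + 12*s^5 - 57*s^4 + 210*s^3 - 354*s^2 + 228*s - 48)
The step-2 result is T(s). Setting s = 0: T(0) = 88/(-48) = -11/6.

Answer: -11/6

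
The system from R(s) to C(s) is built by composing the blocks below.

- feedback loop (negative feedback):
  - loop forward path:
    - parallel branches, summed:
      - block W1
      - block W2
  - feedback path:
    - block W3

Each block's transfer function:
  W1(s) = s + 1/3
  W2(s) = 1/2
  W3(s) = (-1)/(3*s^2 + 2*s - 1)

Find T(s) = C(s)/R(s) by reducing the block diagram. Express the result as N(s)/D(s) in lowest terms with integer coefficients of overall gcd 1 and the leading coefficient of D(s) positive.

(1) reduce the parallel group W1, W2 -> s + 5/6
(2) reduce the feedback loop with forward (W1+W2) and return W3 - this is the overall T(s), already in the required normalized form

Answer: (18*s^3 + 27*s^2 + 4*s - 5)/(18*s^2 + 6*s - 11)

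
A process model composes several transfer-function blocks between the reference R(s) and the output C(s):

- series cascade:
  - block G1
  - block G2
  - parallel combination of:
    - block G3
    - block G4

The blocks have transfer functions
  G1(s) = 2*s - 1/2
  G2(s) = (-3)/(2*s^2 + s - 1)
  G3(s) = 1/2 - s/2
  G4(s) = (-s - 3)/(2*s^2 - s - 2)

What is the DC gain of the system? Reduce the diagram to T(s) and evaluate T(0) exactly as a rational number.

[1] add G3, G4 (parallel) -> (-2*s^3 + 3*s^2 - s - 8)/(4*s^2 - 2*s - 4)
[2] series reduction of G1, G2, (G3+G4) -> (24*s^4 - 42*s^3 + 21*s^2 + 93*s - 24)/(16*s^4 - 28*s^2 - 4*s + 8)
Evaluating the step-2 result (the overall T(s)) at s = 0 gives T(0) = -24/8 = -3.

Answer: -3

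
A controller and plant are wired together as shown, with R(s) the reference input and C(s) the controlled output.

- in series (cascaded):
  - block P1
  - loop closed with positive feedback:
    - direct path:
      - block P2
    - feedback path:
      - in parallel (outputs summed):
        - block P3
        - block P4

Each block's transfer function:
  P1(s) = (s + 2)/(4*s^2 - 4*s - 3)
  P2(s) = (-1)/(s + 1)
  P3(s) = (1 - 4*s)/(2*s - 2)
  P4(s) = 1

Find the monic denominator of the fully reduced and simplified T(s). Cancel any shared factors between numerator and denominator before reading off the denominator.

Step 1. sum the parallel branches P3, P4 gives (-2*s - 1)/(2*s - 2)
Step 2. feedback reduction of P2, (P3+P4) gives (2 - 2*s)/(2*s^2 - 2*s - 3)
Step 3. series reduction of P1, [P2/(1-P2*(P3+P4))] gives (-2*s^2 - 2*s + 4)/(8*s^4 - 16*s^3 - 10*s^2 + 18*s + 9)
The result of step 3 is T(s) in lowest terms. Its denominator has leading coefficient 8; dividing the denominator through by 8 makes it monic.

Final answer: s^4 - 2*s^3 - 5*s^2/4 + 9*s/4 + 9/8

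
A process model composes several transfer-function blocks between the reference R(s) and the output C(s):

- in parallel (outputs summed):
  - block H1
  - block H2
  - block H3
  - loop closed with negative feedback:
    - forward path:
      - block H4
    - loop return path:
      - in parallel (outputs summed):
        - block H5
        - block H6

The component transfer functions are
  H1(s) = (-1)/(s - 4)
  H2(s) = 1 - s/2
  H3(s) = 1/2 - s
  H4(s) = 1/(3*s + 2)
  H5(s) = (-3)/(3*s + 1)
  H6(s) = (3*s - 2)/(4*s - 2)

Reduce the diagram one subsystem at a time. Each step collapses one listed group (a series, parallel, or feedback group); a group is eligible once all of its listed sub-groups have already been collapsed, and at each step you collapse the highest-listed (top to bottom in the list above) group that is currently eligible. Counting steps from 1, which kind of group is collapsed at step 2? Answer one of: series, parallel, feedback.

(1) combine H5, H6 in parallel
(2) collapse the loop (H4 forward, (H5+H6) return)
(3) add H1, H2, H3, [H4/(1+H4*(H5+H6))] (parallel)
At step 2 the group reduced is feedback.

Therefore the answer is feedback.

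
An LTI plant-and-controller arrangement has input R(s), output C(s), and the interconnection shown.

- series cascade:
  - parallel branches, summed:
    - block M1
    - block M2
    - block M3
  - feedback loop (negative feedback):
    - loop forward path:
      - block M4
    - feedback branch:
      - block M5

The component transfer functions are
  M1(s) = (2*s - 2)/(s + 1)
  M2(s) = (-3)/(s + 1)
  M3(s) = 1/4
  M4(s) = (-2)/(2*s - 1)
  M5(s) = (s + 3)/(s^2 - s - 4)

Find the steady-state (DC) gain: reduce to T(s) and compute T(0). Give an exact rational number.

Step 1 - sum the parallel branches M1, M2, M3 = (9*s - 19)/(4*s + 4)
Step 2 - feedback reduction of M4, M5 = (-2*s^2 + 2*s + 8)/(2*s^3 - 3*s^2 - 9*s - 2)
Step 3 - reduce the series chain (M1+M2+M3), [M4/(1+M4*M5)] = (-9*s^3 + 28*s^2 + 17*s - 76)/(4*s^4 - 2*s^3 - 24*s^2 - 22*s - 4)
Evaluating the step-3 result (the overall T(s)) at s = 0 gives T(0) = -76/(-4) = 19.

Final answer: 19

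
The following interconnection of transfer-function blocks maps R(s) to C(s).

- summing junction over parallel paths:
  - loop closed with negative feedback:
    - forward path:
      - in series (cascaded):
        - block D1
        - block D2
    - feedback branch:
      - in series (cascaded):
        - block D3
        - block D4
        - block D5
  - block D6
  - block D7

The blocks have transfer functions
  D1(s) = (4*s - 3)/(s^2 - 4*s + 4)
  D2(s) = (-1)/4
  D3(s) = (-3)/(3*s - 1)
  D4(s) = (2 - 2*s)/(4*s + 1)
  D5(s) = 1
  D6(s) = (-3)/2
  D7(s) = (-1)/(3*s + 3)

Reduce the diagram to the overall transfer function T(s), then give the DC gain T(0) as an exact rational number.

The answer is -89/51.

Reasoning:
Step 1. series reduction of D1, D2: (3 - 4*s)/(4*s^2 - 16*s + 16)
Step 2. reduce the series chain D3, D4, D5: (6*s - 6)/(12*s^2 - s - 1)
Step 3. feedback reduction of (D1*D2), (D3*D4*D5): (-48*s^3 + 40*s^2 + s - 3)/(48*s^4 - 196*s^3 + 180*s^2 + 42*s - 34)
Step 4. sum the parallel branches [(D1*D2)/(1+(D1*D2)*(D3*D4*D5))], D6, D7: (-108*s^5 + 237*s^4 + 122*s^3 - 528*s^2 - 42*s + 89)/(72*s^5 - 222*s^4 - 24*s^3 + 333*s^2 + 12*s - 51)
That last expression is T(s); at s = 0 only the constant terms survive, so T(0) = 89/(-51) = -89/51.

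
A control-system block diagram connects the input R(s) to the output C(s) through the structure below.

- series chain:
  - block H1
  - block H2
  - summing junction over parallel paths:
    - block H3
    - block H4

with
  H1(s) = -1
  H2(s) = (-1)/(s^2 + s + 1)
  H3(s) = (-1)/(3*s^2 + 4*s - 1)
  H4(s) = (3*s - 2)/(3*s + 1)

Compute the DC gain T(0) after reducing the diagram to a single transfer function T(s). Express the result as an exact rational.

First reduce the diagram to T(s).

Step 1. sum the parallel branches H3, H4; result (9*s^3 + 6*s^2 - 14*s + 1)/(9*s^3 + 15*s^2 + s - 1)
Step 2. multiply H1, H2, (H3+H4) (series); result (9*s^3 + 6*s^2 - 14*s + 1)/(9*s^5 + 24*s^4 + 25*s^3 + 15*s^2 - 1)
DC gain: substitute s = 0 into T(s) from step 2: T(0) = 1/(-1) = -1.

Answer: -1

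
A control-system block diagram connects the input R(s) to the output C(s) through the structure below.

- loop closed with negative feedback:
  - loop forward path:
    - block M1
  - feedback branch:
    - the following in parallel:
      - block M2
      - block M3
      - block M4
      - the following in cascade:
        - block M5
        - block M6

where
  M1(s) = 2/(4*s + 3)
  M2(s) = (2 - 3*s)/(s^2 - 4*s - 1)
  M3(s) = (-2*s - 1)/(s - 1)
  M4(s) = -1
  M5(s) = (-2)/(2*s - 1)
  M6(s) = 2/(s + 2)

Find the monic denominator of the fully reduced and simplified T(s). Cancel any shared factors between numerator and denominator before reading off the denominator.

Step 1: cascade M5, M6 = (-4)/(2*s^2 + 3*s - 2)
Step 2: reduce the parallel group M2, M3, M4, (M5*M6) = (-6*s^5 + 9*s^4 + 45*s^3 + 22*s^2 - 34*s)/(2*s^5 - 7*s^4 - 11*s^3 + 21*s^2 - 3*s - 2)
Step 3: feedback reduction of M1, (M2+M3+M4+(M5*M6)) = (4*s^5 - 14*s^4 - 22*s^3 + 42*s^2 - 6*s - 4)/(8*s^6 - 34*s^5 - 47*s^4 + 141*s^3 + 95*s^2 - 85*s - 6)
That last expression is T(s), already simplified. Scaling its denominator by 1/8 (the reciprocal of the leading coefficient) yields the monic denominator.

Answer: s^6 - 17*s^5/4 - 47*s^4/8 + 141*s^3/8 + 95*s^2/8 - 85*s/8 - 3/4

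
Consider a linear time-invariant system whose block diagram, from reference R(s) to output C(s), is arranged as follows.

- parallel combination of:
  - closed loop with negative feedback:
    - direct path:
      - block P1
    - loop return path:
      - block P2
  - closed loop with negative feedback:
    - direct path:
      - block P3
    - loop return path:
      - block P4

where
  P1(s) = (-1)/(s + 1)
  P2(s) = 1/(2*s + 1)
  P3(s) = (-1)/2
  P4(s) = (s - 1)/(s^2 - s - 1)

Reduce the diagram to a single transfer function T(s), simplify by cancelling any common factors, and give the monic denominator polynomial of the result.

Step 1. apply the feedback formula to P1, P2; result (-2*s - 1)/(2*s^2 + 3*s)
Step 2. feedback reduction of P3, P4; result (-s^2 + s + 1)/(2*s^2 - 3*s - 1)
Step 3. sum the parallel branches [P1/(1+P1*P2)], [P3/(1+P3*P4)]; result (-2*s^4 - 5*s^3 + 9*s^2 + 8*s + 1)/(4*s^4 - 11*s^2 - 3*s)
No further cancellation is possible in the step-3 result, so that is T(s). Its denominator becomes monic after dividing by the leading coefficient 4.

Answer: s^4 - 11*s^2/4 - 3*s/4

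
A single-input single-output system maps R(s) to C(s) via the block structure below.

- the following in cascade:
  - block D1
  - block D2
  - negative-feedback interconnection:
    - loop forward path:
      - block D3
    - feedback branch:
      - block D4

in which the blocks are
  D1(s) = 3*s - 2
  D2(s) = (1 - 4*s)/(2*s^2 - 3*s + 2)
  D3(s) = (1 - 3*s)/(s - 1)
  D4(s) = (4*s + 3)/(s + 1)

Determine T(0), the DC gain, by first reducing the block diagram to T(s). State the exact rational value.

Step 1 - collapse the loop (D3 forward, D4 return): (3*s^2 + 2*s - 1)/(11*s^2 + 5*s - 2)
Step 2 - reduce the series chain D1, D2, [D3/(1+D3*D4)]: (-36*s^4 + 9*s^3 + 28*s^2 - 15*s + 2)/(22*s^4 - 23*s^3 + 3*s^2 + 16*s - 4)
The step-2 result is T(s). Setting s = 0: T(0) = 2/(-4) = -1/2.

Hence the answer: -1/2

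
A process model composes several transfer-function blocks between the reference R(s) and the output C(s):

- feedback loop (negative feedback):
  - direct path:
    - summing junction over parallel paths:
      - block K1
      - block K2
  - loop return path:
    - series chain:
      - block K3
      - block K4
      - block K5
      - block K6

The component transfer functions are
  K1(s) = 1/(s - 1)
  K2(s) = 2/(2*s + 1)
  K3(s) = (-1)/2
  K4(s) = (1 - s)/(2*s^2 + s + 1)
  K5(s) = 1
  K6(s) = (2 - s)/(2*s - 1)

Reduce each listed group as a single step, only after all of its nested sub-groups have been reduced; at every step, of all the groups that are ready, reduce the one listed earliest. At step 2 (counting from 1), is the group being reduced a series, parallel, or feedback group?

Step 1 - reduce the parallel group K1, K2
Step 2 - reduce the series chain K3, K4, K5, K6
Step 3 - close the feedback loop around (K1+K2), (K3*K4*K5*K6)
So the answer for step 2 is series.

Therefore the answer is series.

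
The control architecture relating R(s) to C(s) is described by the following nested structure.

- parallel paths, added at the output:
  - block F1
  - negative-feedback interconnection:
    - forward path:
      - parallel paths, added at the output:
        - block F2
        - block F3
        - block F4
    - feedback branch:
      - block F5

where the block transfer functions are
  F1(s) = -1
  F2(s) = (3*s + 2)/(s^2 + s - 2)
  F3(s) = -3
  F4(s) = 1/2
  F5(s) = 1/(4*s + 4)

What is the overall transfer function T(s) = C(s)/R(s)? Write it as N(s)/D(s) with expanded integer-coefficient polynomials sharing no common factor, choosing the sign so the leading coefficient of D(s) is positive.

Reducing step by step:

Step 1. add F2, F3, F4 (parallel): (-5*s^2 + s + 14)/(2*s^2 + 2*s - 4)
Step 2. collapse the loop ((F2+F3+F4) forward, F5 return): (-20*s^3 - 16*s^2 + 60*s + 56)/(8*s^3 + 11*s^2 - 7*s - 2)
Step 3. parallel reduction of F1, [(F2+F3+F4)/(1+(F2+F3+F4)*F5)] - this is the overall T(s), already in the required normalized form

Answer: (-28*s^3 - 27*s^2 + 67*s + 58)/(8*s^3 + 11*s^2 - 7*s - 2)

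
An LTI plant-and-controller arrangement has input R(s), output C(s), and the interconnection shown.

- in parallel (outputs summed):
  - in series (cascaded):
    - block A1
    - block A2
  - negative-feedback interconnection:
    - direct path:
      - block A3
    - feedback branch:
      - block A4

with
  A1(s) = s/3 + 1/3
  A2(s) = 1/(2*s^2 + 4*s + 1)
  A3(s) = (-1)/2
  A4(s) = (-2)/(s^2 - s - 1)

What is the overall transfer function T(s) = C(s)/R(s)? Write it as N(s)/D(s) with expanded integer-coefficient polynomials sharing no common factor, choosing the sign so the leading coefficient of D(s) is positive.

[1] combine A1, A2 in series -> (s + 1)/(6*s^2 + 12*s + 3)
[2] collapse the loop (A3 forward, A4 return) -> (-s^2 + s + 1)/(2*s^2 - 2*s)
[3] sum the parallel branches (A1*A2), [A3/(1+A3*A4)]; the result is T(s) itself (integer coefficients, no common factor, positive leading denominator coefficient)

Answer: (-6*s^4 - 4*s^3 + 15*s^2 + 13*s + 3)/(12*s^4 + 12*s^3 - 18*s^2 - 6*s)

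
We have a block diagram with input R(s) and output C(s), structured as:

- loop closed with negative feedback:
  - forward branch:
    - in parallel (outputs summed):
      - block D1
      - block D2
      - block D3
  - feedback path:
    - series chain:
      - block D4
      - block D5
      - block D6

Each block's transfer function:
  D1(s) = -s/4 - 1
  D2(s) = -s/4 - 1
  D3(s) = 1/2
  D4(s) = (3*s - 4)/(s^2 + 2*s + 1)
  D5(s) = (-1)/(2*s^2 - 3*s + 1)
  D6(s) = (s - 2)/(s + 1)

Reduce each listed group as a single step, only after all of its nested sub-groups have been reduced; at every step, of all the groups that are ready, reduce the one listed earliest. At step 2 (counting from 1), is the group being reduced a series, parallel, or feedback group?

The answer is series.

Reasoning:
Step 1 - sum the parallel branches D1, D2, D3
Step 2 - cascade D4, D5, D6
Step 3 - collapse the loop ((D1+D2+D3) forward, (D4*D5*D6) return)
Step 2 collapses a series group.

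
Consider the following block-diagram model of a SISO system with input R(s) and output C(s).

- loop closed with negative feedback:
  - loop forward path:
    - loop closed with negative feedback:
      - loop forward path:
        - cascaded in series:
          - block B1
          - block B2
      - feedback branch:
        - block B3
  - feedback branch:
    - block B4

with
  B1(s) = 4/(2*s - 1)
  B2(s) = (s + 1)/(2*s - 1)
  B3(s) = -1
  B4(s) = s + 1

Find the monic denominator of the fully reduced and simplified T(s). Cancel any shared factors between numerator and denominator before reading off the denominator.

First reduce the diagram to T(s).

[1] reduce the series chain B1, B2: (4*s + 4)/(4*s^2 - 4*s + 1)
[2] reduce the feedback loop with forward (B1*B2) and return B3: (4*s + 4)/(4*s^2 - 8*s - 3)
[3] collapse the loop ([(B1*B2)/(1+(B1*B2)*B3)] forward, B4 return): (4*s + 4)/(8*s^2 + 1)
No further cancellation is possible in the step-3 result, so that is T(s). Its denominator becomes monic after dividing by the leading coefficient 8.

Answer: s^2 + 1/8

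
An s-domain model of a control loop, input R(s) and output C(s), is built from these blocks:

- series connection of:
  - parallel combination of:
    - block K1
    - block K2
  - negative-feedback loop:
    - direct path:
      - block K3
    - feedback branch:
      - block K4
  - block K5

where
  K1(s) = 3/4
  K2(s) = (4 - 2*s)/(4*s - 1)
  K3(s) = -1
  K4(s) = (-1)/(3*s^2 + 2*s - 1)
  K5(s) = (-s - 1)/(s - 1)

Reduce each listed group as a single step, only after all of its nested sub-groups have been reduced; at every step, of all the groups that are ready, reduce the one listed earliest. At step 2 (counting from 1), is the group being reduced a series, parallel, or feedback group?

Reducing step by step:

(1) sum the parallel branches K1, K2
(2) feedback reduction of K3, K4
(3) cascade (K1+K2), [K3/(1+K3*K4)], K5
Step 2: feedback.

Answer: feedback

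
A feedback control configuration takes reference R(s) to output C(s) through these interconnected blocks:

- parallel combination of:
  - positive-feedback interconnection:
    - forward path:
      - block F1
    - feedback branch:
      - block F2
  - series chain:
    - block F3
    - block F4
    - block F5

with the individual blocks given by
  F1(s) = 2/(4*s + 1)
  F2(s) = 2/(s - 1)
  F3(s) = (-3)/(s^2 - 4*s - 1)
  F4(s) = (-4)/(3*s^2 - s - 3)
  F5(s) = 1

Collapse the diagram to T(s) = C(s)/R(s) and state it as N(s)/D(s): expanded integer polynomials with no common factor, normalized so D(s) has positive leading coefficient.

Step 1. reduce the feedback loop with forward F1 and return F2 = (2*s - 2)/(4*s^2 - 3*s - 5)
Step 2. reduce the series chain F3, F4, F5 = 12/(3*s^4 - 13*s^3 - 2*s^2 + 13*s + 3)
Step 3. add [F1/(1-F1*F2)], (F3*F4*F5) (parallel), which is the overall transfer function T(s) = C(s)/R(s) in lowest terms

Answer: (6*s^5 - 32*s^4 + 22*s^3 + 78*s^2 - 56*s - 66)/(12*s^6 - 61*s^5 + 16*s^4 + 123*s^3 - 17*s^2 - 74*s - 15)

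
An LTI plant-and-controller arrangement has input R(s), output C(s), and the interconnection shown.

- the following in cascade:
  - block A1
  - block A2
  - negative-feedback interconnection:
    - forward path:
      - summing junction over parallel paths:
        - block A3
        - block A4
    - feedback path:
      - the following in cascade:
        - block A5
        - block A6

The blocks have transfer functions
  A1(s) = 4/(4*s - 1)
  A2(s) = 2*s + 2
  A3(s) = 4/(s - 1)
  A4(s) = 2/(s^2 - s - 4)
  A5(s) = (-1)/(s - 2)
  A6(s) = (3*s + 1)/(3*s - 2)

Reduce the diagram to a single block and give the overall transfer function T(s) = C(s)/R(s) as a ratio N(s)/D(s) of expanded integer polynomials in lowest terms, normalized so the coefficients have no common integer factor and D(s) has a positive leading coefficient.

Answer: (96*s^5 - 208*s^4 - 480*s^3 + 912*s^2 + 512*s - 576)/(12*s^6 - 59*s^5 + 10*s^4 + 121*s^3 + 18*s^2 + 124*s - 34)

Working:
Step 1 - sum the parallel branches A3, A4 gives (4*s^2 - 2*s - 18)/(s^3 - 2*s^2 - 3*s + 4)
Step 2 - series reduction of A5, A6 gives (-3*s - 1)/(3*s^2 - 8*s + 4)
Step 3 - close the feedback loop around (A3+A4), (A5*A6) gives (12*s^4 - 38*s^3 - 22*s^2 + 136*s - 72)/(3*s^5 - 14*s^4 - s^3 + 30*s^2 + 12*s + 34)
Step 4 - reduce the series chain A1, A2, [(A3+A4)/(1+(A3+A4)*(A5*A6))], which is the overall transfer function T(s) = C(s)/R(s) in lowest terms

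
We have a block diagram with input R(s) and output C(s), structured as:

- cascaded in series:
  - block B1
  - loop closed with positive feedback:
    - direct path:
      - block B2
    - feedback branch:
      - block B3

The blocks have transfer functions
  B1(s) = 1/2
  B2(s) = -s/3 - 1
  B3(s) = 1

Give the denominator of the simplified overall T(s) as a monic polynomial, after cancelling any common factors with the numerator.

The answer is s + 6.

Reasoning:
1. reduce the feedback loop with forward B2 and return B3: (-s - 3)/(s + 6)
2. multiply B1, [B2/(1-B2*B3)] (series): (-s - 3)/(2*s + 12)
No further cancellation is possible in the step-2 result, so that is T(s). Its denominator becomes monic after dividing by the leading coefficient 2.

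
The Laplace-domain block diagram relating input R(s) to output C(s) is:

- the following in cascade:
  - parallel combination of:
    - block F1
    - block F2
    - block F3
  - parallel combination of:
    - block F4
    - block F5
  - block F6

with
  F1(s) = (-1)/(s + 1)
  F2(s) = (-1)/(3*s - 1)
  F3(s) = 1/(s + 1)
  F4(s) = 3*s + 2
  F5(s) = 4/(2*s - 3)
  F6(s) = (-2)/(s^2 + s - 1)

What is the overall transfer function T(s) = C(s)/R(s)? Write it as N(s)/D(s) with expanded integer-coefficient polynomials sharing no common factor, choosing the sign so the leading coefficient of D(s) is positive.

Step 1: combine F1, F2, F3 in parallel gives (-1)/(3*s - 1)
Step 2: reduce the parallel group F4, F5 gives (6*s^2 - 5*s - 2)/(2*s - 3)
Step 3: cascade (F1+F2+F3), (F4+F5), F6, which is the overall transfer function T(s) = C(s)/R(s) in lowest terms

Answer: (12*s^2 - 10*s - 4)/(6*s^4 - 5*s^3 - 14*s^2 + 14*s - 3)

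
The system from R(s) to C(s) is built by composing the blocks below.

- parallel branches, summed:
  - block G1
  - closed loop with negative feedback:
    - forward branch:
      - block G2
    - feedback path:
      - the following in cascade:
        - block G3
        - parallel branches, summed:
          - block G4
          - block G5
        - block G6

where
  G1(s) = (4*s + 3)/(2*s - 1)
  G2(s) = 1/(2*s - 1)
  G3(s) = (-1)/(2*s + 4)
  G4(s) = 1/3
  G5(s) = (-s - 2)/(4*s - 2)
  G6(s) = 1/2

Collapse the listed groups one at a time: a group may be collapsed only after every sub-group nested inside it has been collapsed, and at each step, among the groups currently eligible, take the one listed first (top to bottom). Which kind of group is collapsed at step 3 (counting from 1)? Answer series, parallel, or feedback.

(1) add G4, G5 (parallel)
(2) multiply G3, (G4+G5), G6 (series)
(3) feedback reduction of G2, (G3*(G4+G5)*G6)
(4) reduce the parallel group G1, [G2/(1+G2*(G3*(G4+G5)*G6))]
The group at step 3 is a feedback group.

Final answer: feedback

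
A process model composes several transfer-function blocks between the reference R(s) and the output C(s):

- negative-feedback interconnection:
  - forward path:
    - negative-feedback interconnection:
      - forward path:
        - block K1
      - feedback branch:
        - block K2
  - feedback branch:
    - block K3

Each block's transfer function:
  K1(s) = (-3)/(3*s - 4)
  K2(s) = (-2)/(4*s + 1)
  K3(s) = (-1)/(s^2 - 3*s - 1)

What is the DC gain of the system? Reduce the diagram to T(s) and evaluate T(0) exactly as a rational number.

Reducing step by step:

[1] collapse the loop (K1 forward, K2 return) -> (-12*s - 3)/(12*s^2 - 13*s + 2)
[2] reduce the feedback loop with forward [K1/(1+K1*K2)] and return K3 -> (-12*s^3 + 33*s^2 + 21*s + 3)/(12*s^4 - 49*s^3 + 29*s^2 + 19*s + 1)
DC gain: substitute s = 0 into T(s) from step 2: T(0) = 3/1 = 3.

Answer: 3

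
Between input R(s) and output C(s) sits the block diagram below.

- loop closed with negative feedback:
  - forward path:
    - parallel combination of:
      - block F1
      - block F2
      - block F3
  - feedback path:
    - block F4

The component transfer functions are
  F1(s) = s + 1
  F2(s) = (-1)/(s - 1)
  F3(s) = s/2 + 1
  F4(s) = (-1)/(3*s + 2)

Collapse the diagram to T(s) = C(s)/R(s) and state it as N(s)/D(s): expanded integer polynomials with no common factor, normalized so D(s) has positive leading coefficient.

Step 1 - sum the parallel branches F1, F2, F3 = (3*s^2 + s - 6)/(2*s - 2)
Step 2 - reduce the feedback loop with forward (F1+F2+F3) and return F4 - this is the overall T(s), already in the required normalized form

Therefore the answer is (9*s^3 + 9*s^2 - 16*s - 12)/(3*s^2 - 3*s + 2).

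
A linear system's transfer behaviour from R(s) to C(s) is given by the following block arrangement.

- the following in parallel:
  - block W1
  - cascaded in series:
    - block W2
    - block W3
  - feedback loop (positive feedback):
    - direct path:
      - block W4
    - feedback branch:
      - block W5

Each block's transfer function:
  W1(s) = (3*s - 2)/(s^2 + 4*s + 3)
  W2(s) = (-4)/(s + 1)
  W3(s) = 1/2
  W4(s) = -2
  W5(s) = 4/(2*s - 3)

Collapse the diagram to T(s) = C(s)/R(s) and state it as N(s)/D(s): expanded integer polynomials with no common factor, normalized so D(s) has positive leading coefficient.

1. cascade W2, W3 -> (-2)/(s + 1)
2. apply the feedback formula to W4, W5 -> (6 - 4*s)/(2*s + 5)
3. combine W1, (W2*W3), [W4/(1-W4*W5)] in parallel: this yields T(s), and no further normalization is needed

Therefore the answer is (-4*s^3 - 8*s^2 + s - 22)/(2*s^3 + 13*s^2 + 26*s + 15).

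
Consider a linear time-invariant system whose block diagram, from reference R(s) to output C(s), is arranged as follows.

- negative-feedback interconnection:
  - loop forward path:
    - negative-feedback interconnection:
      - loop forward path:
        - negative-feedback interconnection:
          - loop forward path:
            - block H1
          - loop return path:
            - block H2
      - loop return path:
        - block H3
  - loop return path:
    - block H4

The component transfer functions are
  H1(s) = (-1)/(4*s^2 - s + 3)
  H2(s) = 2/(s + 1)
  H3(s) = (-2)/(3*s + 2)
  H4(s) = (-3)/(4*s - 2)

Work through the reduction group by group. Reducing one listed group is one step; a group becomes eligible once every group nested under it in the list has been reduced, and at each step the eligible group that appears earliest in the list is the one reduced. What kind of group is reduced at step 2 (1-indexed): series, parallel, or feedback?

[1] collapse the loop (H1 forward, H2 return)
[2] feedback reduction of [H1/(1+H1*H2)], H3
[3] collapse the loop ([[H1/(1+H1*H2)]/(1+[H1/(1+H1*H2)]*H3)] forward, H4 return)
The group at step 2 is a feedback group.

Final answer: feedback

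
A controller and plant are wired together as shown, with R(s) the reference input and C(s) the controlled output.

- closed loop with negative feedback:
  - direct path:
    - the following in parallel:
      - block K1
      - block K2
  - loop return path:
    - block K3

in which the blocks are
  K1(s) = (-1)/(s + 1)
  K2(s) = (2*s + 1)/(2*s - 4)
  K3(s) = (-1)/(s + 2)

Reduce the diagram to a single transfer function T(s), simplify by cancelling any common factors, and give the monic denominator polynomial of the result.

[1] add K1, K2 (parallel), giving (2*s^2 + s + 5)/(2*s^2 - 2*s - 4)
[2] collapse the loop ((K1+K2) forward, K3 return), giving (2*s^3 + 5*s^2 + 7*s + 10)/(2*s^3 - 9*s - 13)
Step 2 gives the fully reduced T(s), with no common factor left to cancel. The denominator's leading coefficient is 2, so divide each of its coefficients by 2 to get the monic form.

Therefore the answer is s^3 - 9*s/2 - 13/2.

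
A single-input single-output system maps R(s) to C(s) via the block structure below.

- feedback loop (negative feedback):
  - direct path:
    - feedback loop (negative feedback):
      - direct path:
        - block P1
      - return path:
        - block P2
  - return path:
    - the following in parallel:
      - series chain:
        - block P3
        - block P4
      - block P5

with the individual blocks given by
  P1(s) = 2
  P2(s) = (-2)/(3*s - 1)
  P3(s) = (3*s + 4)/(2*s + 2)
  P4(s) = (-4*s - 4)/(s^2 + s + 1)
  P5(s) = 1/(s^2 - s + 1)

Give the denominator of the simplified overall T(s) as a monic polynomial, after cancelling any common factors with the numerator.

Step 1. apply the feedback formula to P1, P2; result (6*s - 2)/(3*s - 5)
Step 2. reduce the series chain P3, P4; result (-6*s - 8)/(s^2 + s + 1)
Step 3. sum the parallel branches (P3*P4), P5; result (-6*s^3 - s^2 + 3*s - 7)/(s^4 + s^2 + 1)
Step 4. apply the feedback formula to [P1/(1+P1*P2)], ((P3*P4)+P5); result (6*s^5 - 2*s^4 + 6*s^3 - 2*s^2 + 6*s - 2)/(3*s^5 - 41*s^4 + 9*s^3 + 15*s^2 - 45*s + 9)
No further cancellation is possible in the step-4 result, so that is T(s). Its denominator becomes monic after dividing by the leading coefficient 3.

Therefore the answer is s^5 - 41*s^4/3 + 3*s^3 + 5*s^2 - 15*s + 3.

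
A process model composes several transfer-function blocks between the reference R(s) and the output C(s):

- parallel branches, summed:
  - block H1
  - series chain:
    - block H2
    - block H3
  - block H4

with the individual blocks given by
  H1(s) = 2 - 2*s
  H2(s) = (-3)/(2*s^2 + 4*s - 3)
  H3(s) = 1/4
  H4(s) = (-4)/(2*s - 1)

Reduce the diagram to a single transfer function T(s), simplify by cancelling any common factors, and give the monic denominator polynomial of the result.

Answer: s^3 + 3*s^2/2 - 5*s/2 + 3/4

Working:
Step 1 - cascade H2, H3 = (-3)/(8*s^2 + 16*s - 12)
Step 2 - parallel reduction of H1, (H2*H3), H4 = (-32*s^4 - 16*s^3 + 96*s^2 - 174*s + 75)/(16*s^3 + 24*s^2 - 40*s + 12)
No further cancellation is possible in the step-2 result, so that is T(s). Its denominator becomes monic after dividing by the leading coefficient 16.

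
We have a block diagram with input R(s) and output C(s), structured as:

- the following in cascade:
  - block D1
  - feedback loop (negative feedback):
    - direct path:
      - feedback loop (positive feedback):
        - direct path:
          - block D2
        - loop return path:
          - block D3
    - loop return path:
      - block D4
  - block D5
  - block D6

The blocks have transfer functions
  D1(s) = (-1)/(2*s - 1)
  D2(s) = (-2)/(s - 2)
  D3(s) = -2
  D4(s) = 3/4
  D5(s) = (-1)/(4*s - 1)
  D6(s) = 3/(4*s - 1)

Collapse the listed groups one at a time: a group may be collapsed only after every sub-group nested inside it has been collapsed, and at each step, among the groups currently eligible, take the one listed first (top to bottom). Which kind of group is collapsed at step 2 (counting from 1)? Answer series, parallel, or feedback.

Reducing step by step:

(1) reduce the feedback loop with forward D2 and return D3
(2) feedback reduction of [D2/(1-D2*D3)], D4
(3) cascade D1, [[D2/(1-D2*D3)]/(1+[D2/(1-D2*D3)]*D4)], D5, D6
Step 2: feedback.

Answer: feedback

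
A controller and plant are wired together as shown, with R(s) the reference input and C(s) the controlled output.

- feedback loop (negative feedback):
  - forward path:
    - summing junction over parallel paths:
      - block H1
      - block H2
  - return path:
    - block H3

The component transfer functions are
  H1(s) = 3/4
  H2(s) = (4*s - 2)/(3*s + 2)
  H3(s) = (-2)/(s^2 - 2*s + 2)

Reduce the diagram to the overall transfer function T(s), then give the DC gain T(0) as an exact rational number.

Answer: -1/5

Working:
[1] add H1, H2 (parallel) -> (25*s - 2)/(12*s + 8)
[2] collapse the loop ((H1+H2) forward, H3 return) -> (25*s^3 - 52*s^2 + 54*s - 4)/(12*s^3 - 16*s^2 - 42*s + 20)
Step 2 gives the overall T(s). Then T(0) = -4/20 = -1/5.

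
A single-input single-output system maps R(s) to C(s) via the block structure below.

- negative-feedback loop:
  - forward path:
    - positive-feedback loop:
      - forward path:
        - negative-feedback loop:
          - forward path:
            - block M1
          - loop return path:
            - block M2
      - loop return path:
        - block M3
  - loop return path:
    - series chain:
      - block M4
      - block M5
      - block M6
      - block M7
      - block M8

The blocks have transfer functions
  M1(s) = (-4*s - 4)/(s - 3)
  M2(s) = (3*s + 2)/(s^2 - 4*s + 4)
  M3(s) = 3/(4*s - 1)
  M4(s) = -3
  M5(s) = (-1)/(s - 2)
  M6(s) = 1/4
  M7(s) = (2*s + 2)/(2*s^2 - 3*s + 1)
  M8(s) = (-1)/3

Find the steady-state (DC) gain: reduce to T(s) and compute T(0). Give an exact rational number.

Step 1: close the feedback loop around M1, M2: (-4*s^3 + 12*s^2 - 16)/(s^3 - 19*s^2 - 4*s - 20)
Step 2: reduce the feedback loop with forward [M1/(1+M1*M2)] and return M3: (-16*s^4 + 52*s^3 - 12*s^2 - 64*s + 16)/(4*s^4 - 65*s^3 - 33*s^2 - 76*s + 68)
Step 3: multiply M4, M5, M6, M7, M8 (series): (-s - 1)/(4*s^3 - 14*s^2 + 14*s - 4)
Step 4: feedback reduction of [[M1/(1+M1*M2)]/(1-[M1/(1+M1*M2)]*M3)], (M4*M5*M6*M7*M8): (-32*s^6 + 152*s^5 - 196*s^4 - 40*s^3 + 212*s^2 - 112*s + 16)/(8*s^6 - 142*s^5 + 141*s^4 - 120*s^3 + 307*s^2 - 290*s + 72)
That last expression is T(s); at s = 0 only the constant terms survive, so T(0) = 16/72 = 2/9.

Final answer: 2/9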